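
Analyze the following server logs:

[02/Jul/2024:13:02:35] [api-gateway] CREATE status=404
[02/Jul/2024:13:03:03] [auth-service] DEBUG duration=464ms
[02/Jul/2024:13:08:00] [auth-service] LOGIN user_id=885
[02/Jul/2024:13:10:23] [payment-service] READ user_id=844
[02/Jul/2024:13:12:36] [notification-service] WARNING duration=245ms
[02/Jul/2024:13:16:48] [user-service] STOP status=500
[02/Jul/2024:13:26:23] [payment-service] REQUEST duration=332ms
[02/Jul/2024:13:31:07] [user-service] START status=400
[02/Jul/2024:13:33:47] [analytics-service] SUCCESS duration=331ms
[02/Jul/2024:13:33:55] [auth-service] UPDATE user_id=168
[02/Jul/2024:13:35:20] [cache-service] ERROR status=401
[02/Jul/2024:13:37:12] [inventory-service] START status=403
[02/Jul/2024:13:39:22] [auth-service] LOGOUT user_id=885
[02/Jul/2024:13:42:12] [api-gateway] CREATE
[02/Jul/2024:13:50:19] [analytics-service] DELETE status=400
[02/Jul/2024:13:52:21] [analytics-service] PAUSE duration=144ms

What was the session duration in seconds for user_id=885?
1882

To calculate session duration:

1. Find LOGIN event for user_id=885: 02/Jul/2024:13:08:00
2. Find LOGOUT event for user_id=885: 02/Jul/2024:13:39:22
3. Session duration: 02/Jul/2024:13:39:22 - 02/Jul/2024:13:08:00 = 1882 seconds (31 minutes)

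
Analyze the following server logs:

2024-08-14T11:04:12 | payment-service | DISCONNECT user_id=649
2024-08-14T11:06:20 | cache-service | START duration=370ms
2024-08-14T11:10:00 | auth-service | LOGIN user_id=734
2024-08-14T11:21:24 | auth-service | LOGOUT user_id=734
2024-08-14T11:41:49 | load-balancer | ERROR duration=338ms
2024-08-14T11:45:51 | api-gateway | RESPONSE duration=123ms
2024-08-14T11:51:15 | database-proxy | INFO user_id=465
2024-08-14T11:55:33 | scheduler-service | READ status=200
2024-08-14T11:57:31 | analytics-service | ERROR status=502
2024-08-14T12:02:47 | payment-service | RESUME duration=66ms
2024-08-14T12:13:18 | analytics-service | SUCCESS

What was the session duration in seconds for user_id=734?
684

To calculate session duration:

1. Find LOGIN event for user_id=734: 2024-08-14T11:10:00
2. Find LOGOUT event for user_id=734: 2024-08-14T11:21:24
3. Session duration: 2024-08-14T11:21:24 - 2024-08-14T11:10:00 = 684 seconds (11 minutes)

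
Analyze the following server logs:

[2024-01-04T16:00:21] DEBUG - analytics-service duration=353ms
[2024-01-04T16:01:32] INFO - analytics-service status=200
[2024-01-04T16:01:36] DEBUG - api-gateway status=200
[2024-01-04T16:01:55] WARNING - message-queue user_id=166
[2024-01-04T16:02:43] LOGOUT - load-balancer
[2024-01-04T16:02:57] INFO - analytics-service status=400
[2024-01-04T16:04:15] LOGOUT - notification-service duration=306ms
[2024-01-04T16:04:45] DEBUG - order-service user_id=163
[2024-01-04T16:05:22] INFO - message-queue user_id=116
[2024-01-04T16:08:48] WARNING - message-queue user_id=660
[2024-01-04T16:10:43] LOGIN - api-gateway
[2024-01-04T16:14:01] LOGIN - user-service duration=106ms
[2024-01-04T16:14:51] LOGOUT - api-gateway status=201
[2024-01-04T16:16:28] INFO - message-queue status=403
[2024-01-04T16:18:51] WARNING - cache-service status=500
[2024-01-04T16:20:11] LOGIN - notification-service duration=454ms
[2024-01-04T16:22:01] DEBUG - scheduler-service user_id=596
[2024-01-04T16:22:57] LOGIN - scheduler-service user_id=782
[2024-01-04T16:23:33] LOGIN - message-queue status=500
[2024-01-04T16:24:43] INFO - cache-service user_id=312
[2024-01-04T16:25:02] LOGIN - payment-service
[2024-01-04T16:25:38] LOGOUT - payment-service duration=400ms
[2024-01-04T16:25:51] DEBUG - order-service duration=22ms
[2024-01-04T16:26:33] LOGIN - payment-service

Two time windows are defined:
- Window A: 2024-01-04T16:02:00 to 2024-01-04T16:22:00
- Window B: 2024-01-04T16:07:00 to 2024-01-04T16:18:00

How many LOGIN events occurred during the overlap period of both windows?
2

To find overlap events:

1. Window A: 2024-01-04T16:02:00 to 2024-01-04T16:22:00
2. Window B: 2024-01-04T16:07:00 to 2024-01-04T16:18:00
3. Overlap period: 2024-01-04T16:07:00 to 2024-01-04T16:18:00
4. Count LOGIN events in overlap: 2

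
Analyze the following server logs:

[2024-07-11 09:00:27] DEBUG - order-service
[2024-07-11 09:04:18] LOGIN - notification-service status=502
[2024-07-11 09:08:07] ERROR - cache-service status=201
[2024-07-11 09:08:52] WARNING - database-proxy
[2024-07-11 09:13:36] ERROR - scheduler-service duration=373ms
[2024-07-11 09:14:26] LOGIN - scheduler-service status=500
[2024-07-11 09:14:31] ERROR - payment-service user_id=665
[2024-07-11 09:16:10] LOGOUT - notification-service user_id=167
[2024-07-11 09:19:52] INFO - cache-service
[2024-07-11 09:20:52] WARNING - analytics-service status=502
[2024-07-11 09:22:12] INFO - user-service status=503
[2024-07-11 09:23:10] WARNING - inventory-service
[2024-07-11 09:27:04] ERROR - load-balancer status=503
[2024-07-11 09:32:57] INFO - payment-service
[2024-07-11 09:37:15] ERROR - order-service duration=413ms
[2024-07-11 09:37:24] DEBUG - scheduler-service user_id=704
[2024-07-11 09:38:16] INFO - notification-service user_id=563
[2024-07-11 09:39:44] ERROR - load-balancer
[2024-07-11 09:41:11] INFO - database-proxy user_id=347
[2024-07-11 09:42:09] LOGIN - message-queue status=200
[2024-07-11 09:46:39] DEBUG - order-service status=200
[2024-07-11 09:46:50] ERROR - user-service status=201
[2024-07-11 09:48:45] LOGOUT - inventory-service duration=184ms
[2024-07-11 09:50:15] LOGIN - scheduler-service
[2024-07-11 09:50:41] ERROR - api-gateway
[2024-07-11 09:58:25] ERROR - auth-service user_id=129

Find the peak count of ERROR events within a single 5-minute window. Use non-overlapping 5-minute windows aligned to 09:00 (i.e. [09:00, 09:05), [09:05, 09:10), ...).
2

To find the burst window:

1. Divide the log period into non-overlapping 5-minute windows starting at 09:00
2. Count ERROR events in each window
3. Find the window with maximum count
4. Maximum events in a window: 2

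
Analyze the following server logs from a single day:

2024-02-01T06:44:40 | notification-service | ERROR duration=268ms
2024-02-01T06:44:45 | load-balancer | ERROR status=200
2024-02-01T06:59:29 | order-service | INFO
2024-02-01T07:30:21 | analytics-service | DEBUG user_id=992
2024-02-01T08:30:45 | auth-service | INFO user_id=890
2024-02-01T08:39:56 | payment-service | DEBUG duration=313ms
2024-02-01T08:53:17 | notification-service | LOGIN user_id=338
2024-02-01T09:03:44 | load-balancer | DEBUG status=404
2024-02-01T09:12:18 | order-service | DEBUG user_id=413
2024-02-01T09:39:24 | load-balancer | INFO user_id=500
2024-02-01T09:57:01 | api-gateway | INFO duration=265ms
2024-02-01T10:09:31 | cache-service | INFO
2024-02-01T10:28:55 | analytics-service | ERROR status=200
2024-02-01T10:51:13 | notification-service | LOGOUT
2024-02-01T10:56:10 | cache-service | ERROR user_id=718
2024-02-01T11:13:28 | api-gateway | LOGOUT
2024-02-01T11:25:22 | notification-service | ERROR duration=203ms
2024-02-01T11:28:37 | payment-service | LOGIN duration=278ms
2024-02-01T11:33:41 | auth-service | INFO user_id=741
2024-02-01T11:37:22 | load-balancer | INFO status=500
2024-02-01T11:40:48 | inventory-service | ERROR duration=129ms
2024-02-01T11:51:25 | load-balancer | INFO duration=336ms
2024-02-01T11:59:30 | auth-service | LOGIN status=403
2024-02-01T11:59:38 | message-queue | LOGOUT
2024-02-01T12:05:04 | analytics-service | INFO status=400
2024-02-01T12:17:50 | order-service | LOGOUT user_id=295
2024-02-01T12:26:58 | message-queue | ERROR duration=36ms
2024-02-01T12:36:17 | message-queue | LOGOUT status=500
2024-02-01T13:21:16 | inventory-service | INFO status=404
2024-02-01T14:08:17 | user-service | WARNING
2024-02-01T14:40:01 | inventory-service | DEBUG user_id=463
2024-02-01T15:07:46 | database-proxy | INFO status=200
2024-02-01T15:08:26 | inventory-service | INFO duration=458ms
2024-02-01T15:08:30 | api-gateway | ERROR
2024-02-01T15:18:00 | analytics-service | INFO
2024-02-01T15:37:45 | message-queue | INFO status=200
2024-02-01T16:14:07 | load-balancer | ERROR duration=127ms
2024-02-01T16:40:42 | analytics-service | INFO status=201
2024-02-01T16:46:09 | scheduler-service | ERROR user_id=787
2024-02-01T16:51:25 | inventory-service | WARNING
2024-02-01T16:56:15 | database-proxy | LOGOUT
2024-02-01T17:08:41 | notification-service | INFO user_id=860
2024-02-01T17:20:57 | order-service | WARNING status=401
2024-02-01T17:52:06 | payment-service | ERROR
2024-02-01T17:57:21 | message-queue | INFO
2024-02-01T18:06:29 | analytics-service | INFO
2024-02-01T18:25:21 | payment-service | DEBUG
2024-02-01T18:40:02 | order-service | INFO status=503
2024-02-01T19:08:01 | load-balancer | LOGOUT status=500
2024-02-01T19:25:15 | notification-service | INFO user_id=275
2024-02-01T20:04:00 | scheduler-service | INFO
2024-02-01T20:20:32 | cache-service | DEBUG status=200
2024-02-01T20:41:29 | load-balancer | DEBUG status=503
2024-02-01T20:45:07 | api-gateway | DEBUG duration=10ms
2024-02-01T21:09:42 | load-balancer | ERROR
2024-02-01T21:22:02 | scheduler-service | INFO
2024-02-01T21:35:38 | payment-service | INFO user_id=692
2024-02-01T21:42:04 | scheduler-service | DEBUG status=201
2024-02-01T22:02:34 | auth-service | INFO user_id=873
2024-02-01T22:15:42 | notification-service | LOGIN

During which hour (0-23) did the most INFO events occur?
15

To find the peak hour:

1. Group all INFO events by hour
2. Count events in each hour
3. Find hour with maximum count
4. Peak hour: 15 (with 4 events)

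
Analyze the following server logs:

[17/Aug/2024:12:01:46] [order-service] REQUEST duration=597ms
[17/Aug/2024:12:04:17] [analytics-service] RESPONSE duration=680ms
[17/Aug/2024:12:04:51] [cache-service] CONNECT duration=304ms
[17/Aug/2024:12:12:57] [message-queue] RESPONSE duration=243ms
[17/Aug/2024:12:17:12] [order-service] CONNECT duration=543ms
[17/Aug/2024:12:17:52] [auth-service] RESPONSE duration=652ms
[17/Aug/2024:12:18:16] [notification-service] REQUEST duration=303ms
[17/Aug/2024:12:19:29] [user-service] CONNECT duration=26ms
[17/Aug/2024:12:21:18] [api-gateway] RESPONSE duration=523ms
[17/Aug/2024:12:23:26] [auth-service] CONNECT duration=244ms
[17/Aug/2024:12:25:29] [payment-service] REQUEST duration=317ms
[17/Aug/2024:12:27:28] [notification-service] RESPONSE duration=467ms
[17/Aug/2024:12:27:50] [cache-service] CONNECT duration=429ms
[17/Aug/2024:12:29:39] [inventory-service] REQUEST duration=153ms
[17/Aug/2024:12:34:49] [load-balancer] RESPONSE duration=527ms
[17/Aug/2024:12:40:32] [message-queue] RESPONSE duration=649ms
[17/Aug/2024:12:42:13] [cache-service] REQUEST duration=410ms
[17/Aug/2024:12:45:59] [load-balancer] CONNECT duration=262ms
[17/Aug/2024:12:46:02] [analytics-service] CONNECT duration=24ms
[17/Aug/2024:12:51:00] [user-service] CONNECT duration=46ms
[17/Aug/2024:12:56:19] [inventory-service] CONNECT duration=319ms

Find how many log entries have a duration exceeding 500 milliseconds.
7

To count timeouts:

1. Threshold: 500ms
2. Extract duration from each log entry
3. Count entries where duration > 500
4. Timeout count: 7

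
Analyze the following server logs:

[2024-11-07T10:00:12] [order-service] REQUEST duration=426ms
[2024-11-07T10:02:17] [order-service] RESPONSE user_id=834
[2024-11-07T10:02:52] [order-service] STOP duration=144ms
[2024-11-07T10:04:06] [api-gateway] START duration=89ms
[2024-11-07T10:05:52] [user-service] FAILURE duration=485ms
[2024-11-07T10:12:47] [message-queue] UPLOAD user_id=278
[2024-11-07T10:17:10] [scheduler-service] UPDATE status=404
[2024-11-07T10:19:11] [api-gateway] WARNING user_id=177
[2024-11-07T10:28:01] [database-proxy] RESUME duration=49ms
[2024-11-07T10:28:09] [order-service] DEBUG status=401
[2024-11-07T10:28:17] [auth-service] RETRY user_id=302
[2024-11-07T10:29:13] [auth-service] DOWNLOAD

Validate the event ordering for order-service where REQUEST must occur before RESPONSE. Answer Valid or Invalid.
Valid

To validate ordering:

1. Required order: REQUEST → RESPONSE
2. Rule: REQUEST must occur before RESPONSE
3. Check actual order of events for order-service
4. Result: Valid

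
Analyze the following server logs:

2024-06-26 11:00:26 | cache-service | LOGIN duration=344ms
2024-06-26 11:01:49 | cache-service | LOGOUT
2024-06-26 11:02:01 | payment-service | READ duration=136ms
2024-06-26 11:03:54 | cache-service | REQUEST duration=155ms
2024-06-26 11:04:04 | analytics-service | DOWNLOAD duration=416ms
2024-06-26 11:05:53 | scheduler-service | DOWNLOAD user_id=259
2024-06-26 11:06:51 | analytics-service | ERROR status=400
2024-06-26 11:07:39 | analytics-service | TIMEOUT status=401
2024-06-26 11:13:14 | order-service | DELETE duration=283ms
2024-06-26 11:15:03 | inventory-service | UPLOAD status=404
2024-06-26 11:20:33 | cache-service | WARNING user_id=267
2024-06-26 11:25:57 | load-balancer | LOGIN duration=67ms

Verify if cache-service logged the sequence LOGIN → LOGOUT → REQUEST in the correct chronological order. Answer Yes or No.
Yes

To verify sequence order:

1. Find all events in sequence LOGIN → LOGOUT → REQUEST for cache-service
2. Extract their timestamps
3. Check if timestamps are in ascending order
4. Result: Yes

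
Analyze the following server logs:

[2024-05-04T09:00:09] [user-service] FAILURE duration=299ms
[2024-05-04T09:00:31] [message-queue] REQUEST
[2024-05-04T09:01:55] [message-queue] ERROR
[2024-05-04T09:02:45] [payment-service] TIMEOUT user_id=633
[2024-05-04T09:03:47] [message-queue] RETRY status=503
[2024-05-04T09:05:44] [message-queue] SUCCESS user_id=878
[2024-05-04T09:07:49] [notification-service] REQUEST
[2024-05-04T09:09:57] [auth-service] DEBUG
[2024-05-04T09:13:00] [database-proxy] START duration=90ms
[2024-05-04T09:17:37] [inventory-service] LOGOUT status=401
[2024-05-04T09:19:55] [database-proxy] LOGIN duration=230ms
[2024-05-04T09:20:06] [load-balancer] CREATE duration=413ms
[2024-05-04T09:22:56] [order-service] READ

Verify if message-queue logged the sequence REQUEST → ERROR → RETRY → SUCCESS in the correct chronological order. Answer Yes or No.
Yes

To verify sequence order:

1. Find all events in sequence REQUEST → ERROR → RETRY → SUCCESS for message-queue
2. Extract their timestamps
3. Check if timestamps are in ascending order
4. Result: Yes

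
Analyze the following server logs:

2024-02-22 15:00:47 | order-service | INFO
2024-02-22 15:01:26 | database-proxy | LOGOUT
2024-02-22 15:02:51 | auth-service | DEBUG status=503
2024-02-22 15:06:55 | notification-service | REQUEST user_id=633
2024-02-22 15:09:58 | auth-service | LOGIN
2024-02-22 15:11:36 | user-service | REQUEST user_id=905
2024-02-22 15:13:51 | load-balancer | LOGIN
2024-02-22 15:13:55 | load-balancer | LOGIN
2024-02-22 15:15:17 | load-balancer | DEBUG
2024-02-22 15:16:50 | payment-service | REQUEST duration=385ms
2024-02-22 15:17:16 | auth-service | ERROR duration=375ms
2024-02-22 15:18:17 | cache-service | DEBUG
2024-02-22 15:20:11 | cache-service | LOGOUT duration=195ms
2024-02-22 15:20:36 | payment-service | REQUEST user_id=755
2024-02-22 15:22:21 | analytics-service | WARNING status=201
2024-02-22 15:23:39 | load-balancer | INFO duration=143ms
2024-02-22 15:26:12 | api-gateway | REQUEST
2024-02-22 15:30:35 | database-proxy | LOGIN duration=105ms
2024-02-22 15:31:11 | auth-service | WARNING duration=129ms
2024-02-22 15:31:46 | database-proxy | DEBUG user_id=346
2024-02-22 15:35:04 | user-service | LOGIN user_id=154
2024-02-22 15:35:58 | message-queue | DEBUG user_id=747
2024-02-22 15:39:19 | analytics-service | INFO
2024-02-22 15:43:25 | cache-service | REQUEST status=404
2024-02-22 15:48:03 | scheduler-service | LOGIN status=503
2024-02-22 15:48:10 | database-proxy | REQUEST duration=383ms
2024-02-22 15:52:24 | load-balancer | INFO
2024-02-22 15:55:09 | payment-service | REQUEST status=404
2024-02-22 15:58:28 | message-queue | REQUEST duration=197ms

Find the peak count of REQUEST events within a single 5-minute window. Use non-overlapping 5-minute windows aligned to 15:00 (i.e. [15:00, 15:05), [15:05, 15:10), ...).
2

To find the burst window:

1. Divide the log period into non-overlapping 5-minute windows starting at 15:00
2. Count REQUEST events in each window
3. Find the window with maximum count
4. Maximum events in a window: 2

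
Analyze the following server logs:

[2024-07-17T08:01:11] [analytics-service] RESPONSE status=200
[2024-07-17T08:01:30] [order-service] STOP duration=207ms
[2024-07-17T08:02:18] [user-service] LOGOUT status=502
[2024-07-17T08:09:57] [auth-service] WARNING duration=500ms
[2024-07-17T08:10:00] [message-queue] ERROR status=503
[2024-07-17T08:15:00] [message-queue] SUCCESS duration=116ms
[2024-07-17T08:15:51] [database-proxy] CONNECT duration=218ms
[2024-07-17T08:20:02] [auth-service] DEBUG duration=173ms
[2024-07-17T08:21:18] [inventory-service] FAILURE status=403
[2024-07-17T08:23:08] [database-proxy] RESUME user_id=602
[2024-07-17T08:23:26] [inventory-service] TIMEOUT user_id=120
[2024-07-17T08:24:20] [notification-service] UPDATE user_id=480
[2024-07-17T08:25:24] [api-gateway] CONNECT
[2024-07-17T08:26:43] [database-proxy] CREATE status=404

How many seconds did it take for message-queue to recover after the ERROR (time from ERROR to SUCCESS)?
300

To calculate recovery time:

1. Find ERROR event for message-queue: 2024-07-17T08:10:00
2. Find next SUCCESS event for message-queue: 2024-07-17T08:15:00
3. Recovery time: 2024-07-17T08:15:00 - 2024-07-17T08:10:00 = 300 seconds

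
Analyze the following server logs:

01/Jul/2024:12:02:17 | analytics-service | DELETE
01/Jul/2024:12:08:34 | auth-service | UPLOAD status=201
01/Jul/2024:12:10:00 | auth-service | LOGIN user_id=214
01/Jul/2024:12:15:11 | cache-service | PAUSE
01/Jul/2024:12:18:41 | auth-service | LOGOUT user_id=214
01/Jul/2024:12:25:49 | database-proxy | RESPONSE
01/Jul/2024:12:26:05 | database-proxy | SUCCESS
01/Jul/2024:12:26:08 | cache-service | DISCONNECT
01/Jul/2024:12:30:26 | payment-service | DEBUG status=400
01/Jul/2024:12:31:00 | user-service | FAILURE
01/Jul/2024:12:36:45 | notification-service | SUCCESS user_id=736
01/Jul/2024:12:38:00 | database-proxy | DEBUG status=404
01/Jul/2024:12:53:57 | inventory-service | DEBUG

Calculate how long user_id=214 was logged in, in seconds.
521

To calculate session duration:

1. Find LOGIN event for user_id=214: 01/Jul/2024:12:10:00
2. Find LOGOUT event for user_id=214: 01/Jul/2024:12:18:41
3. Session duration: 01/Jul/2024:12:18:41 - 01/Jul/2024:12:10:00 = 521 seconds (8 minutes)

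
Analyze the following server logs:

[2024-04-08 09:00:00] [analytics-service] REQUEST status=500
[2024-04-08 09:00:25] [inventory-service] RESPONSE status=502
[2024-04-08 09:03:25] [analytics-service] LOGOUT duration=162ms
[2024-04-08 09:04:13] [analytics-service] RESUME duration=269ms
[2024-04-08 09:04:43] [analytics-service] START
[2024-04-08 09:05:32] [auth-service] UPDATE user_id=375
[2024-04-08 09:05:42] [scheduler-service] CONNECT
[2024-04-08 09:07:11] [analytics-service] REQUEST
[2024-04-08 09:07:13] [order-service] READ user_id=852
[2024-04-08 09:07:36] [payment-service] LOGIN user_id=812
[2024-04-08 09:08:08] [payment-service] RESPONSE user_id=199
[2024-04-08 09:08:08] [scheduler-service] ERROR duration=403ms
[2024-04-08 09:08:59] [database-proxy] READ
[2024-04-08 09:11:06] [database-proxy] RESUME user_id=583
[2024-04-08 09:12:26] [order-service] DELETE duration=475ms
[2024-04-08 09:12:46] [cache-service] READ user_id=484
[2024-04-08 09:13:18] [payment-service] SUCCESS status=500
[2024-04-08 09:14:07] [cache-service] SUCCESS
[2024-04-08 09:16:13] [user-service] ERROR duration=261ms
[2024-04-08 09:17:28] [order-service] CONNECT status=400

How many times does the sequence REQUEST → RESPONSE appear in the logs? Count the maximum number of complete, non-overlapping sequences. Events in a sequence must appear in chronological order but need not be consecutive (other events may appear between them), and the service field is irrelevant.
2

To count sequences:

1. Look for pattern: REQUEST → RESPONSE
2. Greedily scan the log in chronological order, matching each sequence element in turn (ignoring service)
3. Each time the full pattern completes, increment the count and restart matching from the next event
4. Complete non-overlapping sequences found: 2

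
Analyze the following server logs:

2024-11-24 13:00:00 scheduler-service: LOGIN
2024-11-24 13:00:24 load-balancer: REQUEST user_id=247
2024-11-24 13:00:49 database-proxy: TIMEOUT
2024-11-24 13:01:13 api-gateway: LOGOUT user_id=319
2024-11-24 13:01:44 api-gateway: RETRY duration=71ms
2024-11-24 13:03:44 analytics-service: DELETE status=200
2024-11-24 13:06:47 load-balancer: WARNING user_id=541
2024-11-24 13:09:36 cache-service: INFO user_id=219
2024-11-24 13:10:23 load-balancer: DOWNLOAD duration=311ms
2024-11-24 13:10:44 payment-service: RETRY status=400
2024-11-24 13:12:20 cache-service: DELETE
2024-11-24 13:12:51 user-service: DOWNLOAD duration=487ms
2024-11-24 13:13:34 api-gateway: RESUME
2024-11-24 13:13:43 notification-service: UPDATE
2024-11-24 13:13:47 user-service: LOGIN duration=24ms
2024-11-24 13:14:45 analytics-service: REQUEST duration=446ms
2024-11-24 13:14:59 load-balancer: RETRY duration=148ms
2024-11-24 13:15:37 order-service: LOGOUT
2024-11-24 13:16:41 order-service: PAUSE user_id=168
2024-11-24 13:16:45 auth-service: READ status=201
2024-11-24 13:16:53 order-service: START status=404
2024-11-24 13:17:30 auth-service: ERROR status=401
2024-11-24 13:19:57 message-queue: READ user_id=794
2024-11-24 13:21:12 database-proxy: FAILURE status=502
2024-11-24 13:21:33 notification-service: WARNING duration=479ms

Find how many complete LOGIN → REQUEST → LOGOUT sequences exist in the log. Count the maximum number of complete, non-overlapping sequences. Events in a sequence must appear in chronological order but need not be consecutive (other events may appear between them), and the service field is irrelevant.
2

To count sequences:

1. Look for pattern: LOGIN → REQUEST → LOGOUT
2. Greedily scan the log in chronological order, matching each sequence element in turn (ignoring service)
3. Each time the full pattern completes, increment the count and restart matching from the next event
4. Complete non-overlapping sequences found: 2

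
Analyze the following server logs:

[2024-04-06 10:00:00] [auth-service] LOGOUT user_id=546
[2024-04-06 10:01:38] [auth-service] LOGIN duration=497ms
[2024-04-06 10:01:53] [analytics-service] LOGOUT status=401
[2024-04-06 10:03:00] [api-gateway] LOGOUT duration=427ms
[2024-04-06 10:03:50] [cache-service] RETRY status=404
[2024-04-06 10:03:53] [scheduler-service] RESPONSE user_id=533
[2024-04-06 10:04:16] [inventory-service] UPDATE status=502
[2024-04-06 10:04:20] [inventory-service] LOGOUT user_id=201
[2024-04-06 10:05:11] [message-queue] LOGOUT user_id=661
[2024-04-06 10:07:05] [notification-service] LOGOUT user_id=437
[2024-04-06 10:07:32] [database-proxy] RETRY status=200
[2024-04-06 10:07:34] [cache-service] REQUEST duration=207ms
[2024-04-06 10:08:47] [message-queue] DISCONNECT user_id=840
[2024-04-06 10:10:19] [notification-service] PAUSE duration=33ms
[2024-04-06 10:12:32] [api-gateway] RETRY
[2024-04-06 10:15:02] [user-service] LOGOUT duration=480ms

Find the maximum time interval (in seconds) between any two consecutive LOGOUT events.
477

To find the longest gap:

1. Extract all LOGOUT events in chronological order
2. Calculate time differences between consecutive events
3. Find the maximum difference
4. Longest gap: 477 seconds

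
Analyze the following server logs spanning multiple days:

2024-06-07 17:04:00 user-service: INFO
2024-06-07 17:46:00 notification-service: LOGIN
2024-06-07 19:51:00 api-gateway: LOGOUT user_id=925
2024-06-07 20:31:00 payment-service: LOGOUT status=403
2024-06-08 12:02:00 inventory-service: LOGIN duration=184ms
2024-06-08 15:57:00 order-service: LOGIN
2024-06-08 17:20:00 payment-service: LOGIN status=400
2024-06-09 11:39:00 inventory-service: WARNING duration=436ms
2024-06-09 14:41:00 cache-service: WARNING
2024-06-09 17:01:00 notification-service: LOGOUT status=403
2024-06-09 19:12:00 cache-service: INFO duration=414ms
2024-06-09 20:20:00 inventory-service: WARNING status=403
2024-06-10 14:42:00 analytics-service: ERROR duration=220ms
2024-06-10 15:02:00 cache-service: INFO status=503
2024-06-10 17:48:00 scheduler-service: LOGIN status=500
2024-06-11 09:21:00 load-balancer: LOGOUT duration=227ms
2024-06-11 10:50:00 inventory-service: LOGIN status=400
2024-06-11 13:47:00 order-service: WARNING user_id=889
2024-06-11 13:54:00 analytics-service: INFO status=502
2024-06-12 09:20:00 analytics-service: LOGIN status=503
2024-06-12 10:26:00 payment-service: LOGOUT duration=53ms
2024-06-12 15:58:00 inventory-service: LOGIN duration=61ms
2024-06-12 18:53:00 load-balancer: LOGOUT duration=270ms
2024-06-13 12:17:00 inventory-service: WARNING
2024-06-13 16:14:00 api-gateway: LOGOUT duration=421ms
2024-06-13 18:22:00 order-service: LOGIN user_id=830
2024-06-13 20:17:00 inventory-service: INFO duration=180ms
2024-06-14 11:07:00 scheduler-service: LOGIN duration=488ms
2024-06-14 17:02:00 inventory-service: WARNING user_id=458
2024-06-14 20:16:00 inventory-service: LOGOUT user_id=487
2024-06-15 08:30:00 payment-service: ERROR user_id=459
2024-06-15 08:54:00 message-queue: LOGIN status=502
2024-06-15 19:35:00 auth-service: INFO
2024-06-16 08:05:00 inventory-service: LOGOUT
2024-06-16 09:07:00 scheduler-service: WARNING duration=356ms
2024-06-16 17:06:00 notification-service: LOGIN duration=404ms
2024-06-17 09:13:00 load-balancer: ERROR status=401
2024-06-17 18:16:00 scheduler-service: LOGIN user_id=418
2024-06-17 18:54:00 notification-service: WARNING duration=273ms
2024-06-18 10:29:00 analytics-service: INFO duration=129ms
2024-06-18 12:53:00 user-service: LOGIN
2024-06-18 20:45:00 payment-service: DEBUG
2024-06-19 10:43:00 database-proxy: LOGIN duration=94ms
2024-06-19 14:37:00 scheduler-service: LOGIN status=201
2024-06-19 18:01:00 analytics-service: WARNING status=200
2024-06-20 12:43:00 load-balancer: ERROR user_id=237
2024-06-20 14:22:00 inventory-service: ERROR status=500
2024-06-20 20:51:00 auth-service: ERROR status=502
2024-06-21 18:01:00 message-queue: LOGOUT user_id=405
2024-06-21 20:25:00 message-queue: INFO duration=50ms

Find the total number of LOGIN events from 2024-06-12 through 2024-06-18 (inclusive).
8

To filter by date range:

1. Date range: 2024-06-12 through 2024-06-18, both dates inclusive
2. Filter for LOGIN events whose date falls in this range
3. Count matching events: 8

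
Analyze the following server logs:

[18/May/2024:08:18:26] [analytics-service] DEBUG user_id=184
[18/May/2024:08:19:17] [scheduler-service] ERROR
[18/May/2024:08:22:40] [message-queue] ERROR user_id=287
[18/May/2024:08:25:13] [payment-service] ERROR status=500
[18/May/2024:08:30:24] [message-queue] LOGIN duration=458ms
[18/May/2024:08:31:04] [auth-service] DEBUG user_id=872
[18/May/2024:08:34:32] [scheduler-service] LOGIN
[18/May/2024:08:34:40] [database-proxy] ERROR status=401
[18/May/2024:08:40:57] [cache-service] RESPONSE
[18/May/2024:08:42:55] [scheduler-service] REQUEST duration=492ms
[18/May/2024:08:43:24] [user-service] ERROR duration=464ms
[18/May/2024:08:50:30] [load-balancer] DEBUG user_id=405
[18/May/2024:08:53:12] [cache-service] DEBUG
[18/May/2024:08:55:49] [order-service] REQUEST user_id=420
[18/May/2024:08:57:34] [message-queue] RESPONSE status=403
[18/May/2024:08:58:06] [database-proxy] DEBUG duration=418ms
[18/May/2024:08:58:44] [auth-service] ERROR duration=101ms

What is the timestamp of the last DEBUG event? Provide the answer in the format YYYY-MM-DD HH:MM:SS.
2024-05-18 08:58:06

To find the last event:

1. Filter for all DEBUG events
2. Sort by timestamp
3. Select the last one
4. Timestamp: 2024-05-18 08:58:06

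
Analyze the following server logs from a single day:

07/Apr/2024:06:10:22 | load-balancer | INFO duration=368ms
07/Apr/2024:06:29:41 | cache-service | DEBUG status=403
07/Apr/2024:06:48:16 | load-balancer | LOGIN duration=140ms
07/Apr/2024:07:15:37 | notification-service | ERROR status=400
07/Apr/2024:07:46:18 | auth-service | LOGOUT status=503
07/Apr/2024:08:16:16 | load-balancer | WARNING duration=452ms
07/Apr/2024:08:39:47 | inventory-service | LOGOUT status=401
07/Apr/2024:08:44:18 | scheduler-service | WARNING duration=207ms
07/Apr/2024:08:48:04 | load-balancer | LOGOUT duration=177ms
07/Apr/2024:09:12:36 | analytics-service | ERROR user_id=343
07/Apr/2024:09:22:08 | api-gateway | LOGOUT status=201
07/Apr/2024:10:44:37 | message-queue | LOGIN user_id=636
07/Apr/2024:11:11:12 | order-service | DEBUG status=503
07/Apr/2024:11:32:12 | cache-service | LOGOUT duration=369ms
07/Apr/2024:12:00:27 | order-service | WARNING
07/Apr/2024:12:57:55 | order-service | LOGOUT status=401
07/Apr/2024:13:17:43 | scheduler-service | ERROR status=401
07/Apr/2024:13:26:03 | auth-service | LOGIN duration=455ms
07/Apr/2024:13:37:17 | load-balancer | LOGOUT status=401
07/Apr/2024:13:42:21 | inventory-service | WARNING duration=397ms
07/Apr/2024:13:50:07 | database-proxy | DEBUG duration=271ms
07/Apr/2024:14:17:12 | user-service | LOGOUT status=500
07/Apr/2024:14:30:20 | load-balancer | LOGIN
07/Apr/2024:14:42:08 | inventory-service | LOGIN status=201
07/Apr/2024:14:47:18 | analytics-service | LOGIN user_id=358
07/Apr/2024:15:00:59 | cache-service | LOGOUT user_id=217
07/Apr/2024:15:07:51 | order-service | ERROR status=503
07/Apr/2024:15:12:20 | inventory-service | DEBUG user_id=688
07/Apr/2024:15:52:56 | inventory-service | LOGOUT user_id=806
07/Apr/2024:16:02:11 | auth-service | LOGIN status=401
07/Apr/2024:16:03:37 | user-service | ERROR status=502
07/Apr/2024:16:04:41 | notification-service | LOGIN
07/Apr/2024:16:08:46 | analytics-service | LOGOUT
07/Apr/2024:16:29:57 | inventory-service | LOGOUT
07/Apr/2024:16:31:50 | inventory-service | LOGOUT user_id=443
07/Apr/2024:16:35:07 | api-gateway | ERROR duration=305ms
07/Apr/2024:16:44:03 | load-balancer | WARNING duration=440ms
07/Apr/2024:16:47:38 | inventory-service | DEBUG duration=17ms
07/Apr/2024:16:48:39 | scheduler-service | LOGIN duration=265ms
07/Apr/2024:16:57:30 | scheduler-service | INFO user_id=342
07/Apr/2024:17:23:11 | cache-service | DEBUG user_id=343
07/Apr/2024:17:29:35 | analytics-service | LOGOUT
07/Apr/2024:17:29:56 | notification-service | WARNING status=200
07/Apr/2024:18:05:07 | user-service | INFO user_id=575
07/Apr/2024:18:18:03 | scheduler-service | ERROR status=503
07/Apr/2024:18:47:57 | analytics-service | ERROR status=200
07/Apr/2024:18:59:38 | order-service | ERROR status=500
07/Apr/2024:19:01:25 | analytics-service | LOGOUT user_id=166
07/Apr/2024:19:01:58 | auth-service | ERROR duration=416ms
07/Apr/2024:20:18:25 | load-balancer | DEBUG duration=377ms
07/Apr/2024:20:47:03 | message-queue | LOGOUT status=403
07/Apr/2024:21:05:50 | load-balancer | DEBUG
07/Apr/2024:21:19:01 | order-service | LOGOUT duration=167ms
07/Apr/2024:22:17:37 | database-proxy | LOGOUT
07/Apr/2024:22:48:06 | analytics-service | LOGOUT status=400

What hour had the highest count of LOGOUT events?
16

To find the peak hour:

1. Group all LOGOUT events by hour
2. Count events in each hour
3. Find hour with maximum count
4. Peak hour: 16 (with 3 events)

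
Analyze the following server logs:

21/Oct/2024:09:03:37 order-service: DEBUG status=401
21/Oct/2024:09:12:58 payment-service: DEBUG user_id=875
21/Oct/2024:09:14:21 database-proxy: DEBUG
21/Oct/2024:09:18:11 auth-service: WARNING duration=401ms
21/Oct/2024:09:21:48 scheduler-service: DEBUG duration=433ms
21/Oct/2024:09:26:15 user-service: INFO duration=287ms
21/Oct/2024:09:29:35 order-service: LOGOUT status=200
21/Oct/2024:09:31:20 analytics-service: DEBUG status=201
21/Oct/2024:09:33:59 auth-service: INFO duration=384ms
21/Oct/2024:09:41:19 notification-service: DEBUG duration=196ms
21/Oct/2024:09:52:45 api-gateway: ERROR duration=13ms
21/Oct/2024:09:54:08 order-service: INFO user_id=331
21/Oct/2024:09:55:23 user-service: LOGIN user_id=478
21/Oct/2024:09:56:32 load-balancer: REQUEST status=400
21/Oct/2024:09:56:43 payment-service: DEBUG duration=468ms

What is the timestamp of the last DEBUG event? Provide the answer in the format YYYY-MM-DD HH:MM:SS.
2024-10-21 09:56:43

To find the last event:

1. Filter for all DEBUG events
2. Sort by timestamp
3. Select the last one
4. Timestamp: 2024-10-21 09:56:43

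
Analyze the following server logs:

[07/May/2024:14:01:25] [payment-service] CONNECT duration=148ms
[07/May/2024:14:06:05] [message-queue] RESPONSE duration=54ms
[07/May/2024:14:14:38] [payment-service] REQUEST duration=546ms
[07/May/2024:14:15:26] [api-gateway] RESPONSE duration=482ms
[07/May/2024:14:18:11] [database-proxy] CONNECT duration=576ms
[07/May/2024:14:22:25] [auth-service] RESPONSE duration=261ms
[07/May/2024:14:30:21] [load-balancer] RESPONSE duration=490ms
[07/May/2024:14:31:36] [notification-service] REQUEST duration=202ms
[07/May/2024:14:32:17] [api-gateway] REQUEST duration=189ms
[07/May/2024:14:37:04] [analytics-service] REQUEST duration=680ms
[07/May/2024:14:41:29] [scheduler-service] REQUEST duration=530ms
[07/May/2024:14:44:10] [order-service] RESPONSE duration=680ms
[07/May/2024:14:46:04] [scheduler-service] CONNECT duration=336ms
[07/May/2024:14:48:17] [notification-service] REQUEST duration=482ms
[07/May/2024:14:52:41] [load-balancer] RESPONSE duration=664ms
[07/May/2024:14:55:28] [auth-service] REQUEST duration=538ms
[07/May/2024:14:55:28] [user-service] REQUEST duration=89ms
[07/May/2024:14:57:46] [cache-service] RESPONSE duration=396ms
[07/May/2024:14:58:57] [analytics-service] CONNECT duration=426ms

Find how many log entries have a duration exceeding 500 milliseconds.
7

To count timeouts:

1. Threshold: 500ms
2. Extract duration from each log entry
3. Count entries where duration > 500
4. Timeout count: 7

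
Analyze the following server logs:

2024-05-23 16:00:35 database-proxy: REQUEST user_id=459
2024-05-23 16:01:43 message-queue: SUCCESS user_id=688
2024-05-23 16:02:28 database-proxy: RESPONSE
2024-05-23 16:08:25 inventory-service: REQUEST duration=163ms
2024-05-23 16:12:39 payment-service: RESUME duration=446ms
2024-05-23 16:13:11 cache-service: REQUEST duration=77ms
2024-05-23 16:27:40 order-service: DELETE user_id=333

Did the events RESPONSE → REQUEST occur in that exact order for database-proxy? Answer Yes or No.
No

To verify sequence order:

1. Find all events in sequence RESPONSE → REQUEST for database-proxy
2. Extract their timestamps
3. Check if timestamps are in ascending order
4. Result: No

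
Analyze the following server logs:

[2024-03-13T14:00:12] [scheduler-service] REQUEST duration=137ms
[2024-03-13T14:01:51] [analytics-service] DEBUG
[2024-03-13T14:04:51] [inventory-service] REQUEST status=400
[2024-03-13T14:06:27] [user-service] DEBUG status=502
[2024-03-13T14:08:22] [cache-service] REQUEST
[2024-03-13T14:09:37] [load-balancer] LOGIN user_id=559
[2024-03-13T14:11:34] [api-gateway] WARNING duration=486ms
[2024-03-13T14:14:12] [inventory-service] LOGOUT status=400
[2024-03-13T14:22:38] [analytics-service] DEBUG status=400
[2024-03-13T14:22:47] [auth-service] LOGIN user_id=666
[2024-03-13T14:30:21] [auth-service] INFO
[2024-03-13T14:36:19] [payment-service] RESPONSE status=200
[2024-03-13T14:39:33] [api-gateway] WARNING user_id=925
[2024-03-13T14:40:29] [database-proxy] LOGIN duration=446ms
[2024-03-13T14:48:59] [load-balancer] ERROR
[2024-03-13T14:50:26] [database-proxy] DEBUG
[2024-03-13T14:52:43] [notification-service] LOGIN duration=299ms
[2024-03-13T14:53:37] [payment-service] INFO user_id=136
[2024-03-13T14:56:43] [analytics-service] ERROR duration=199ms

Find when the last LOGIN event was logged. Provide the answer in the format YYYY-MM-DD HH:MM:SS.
2024-03-13 14:52:43

To find the last event:

1. Filter for all LOGIN events
2. Sort by timestamp
3. Select the last one
4. Timestamp: 2024-03-13 14:52:43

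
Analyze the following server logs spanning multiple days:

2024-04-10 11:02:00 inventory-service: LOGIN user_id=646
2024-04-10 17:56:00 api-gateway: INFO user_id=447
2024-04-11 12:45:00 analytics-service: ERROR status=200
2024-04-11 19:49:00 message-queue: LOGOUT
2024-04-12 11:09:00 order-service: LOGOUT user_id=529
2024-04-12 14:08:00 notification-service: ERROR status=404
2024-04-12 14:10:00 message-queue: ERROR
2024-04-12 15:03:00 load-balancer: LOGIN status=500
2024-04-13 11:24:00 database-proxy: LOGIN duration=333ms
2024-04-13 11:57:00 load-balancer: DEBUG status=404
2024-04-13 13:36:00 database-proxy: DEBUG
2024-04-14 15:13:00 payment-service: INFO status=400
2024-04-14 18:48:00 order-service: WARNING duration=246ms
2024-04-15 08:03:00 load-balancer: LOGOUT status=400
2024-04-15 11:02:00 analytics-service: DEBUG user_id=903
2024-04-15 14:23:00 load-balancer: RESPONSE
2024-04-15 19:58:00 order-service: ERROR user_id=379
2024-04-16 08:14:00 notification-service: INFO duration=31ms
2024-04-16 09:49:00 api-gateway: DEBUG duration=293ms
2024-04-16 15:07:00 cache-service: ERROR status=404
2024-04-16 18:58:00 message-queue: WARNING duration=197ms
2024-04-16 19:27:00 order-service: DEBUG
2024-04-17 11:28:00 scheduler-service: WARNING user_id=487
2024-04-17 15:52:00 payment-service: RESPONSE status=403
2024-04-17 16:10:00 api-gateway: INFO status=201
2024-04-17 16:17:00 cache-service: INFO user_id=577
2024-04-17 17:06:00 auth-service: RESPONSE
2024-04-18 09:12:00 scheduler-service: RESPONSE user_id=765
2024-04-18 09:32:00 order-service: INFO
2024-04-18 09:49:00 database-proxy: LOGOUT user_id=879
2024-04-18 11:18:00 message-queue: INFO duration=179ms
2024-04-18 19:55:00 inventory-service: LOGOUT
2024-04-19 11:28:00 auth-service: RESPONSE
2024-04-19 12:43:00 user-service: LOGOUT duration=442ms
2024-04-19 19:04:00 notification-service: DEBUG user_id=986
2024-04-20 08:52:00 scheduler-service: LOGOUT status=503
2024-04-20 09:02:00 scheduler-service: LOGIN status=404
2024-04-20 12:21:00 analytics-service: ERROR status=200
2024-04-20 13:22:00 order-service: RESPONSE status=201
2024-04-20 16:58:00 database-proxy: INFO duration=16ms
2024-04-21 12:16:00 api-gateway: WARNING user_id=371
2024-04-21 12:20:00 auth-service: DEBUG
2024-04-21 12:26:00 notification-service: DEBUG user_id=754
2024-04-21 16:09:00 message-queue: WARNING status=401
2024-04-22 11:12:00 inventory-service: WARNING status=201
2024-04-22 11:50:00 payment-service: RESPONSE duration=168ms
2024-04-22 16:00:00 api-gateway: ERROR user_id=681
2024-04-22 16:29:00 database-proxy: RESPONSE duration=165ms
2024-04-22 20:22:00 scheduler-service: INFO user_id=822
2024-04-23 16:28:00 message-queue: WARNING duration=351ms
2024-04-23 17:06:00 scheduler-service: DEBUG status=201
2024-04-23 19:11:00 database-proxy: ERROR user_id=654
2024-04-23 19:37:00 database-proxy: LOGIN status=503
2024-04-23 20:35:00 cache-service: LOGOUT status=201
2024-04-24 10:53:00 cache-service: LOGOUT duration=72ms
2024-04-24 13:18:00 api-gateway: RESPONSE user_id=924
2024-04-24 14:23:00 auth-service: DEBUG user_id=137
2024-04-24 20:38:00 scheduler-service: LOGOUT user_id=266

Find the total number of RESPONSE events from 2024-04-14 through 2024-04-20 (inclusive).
6

To filter by date range:

1. Date range: 2024-04-14 through 2024-04-20, both dates inclusive
2. Filter for RESPONSE events whose date falls in this range
3. Count matching events: 6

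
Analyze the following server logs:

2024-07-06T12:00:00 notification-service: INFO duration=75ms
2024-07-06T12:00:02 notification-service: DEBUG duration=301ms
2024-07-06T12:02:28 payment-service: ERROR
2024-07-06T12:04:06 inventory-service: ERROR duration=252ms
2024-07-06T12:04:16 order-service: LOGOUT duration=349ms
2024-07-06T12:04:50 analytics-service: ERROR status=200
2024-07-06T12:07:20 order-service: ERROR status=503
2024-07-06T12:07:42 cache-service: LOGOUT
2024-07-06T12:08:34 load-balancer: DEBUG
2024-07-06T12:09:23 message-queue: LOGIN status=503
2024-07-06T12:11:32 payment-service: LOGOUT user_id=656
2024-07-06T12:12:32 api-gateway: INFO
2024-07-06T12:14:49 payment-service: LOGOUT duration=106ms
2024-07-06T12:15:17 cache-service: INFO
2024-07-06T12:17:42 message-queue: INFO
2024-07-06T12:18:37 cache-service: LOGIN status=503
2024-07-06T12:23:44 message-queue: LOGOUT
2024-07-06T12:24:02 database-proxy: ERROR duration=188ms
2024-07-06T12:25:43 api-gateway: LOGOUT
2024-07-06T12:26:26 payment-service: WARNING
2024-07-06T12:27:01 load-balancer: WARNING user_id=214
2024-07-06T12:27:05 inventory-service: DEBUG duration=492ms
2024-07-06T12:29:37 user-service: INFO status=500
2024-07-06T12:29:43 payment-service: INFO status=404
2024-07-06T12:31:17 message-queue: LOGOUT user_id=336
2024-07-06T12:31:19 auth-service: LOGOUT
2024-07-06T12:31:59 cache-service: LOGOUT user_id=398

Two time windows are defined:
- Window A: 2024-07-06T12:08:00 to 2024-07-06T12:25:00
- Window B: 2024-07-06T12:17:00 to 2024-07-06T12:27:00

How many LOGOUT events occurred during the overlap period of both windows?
1

To find overlap events:

1. Window A: 2024-07-06T12:08:00 to 2024-07-06T12:25:00
2. Window B: 2024-07-06T12:17:00 to 2024-07-06T12:27:00
3. Overlap period: 2024-07-06T12:17:00 to 2024-07-06T12:25:00
4. Count LOGOUT events in overlap: 1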